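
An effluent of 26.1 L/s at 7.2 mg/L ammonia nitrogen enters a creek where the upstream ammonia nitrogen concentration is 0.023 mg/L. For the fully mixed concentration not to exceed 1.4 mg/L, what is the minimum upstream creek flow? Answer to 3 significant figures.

Set C_mix = 1.4: (Q·0.02300 + 26.10·7.200) / (Q + 26.10) = 1.4
→ Q = 26.10·(7.200 − 1.4)/(1.4 − 0.02300) = 109.9 L/s.

110 L/s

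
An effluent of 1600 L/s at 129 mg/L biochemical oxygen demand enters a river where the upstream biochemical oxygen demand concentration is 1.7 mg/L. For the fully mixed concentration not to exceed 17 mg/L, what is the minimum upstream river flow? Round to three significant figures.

Set C_mix = 17: (Q·1.700 + 1600·129.0) / (Q + 1600) = 17
→ Q = 1600·(129.0 − 17)/(17 − 1.700) = 11710 L/s.

11700 L/s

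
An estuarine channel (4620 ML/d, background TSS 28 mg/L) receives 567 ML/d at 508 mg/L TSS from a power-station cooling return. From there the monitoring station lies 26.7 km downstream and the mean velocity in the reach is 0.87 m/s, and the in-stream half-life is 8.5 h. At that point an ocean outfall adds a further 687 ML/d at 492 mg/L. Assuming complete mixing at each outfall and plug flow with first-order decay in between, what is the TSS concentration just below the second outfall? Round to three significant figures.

After mixing, C = (4620·28.00 + 567.0·508.0) / 5187 = 417400/5187 = 80.47 mg/L; combined flow 5187 ML/d.
Travel time t = 26.7·1000 / 0.87 = 30690 s = 8.525 h.
Half-life 8.5 h → k = ln 2 / 8.5 = 0.08155 h⁻¹ = 1.957 d⁻¹.
Applying C = C₀e^(−kt): 80.47 × 0.4990 = 40.15 mg/L.
At the second outfall, C = (5187·40.15 + 687.0·492.0) / (5187 + 687.0) = 93.00 mg/L.

93.0 mg/L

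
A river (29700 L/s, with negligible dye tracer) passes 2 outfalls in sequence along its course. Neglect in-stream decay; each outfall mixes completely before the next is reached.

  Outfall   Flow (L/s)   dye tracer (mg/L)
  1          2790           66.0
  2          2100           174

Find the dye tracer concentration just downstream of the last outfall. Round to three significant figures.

Outfall 1: combined Q = 32490 L/s; C = (29700·0 + 2790·66.00)/32490 = 5.668 mg/L.
Outfall 2: combined Q = 34590 L/s; C = (32490·5.668 + 2100·174.0)/34590 = 15.89 mg/L.

15.9 mg/L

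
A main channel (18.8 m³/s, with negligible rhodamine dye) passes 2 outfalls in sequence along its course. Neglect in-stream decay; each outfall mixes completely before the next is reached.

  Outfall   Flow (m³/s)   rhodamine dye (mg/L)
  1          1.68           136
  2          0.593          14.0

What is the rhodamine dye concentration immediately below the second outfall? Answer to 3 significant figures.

11.2 mg/L

Outfall 1: combined Q = 20.48 m³/s; C = (18.80·0 + 1.680·136.0)/20.48 = 11.16 mg/L.
Outfall 2: combined Q = 21.07 m³/s; C = (20.48·11.16 + 0.5930·14.00)/21.07 = 11.24 mg/L.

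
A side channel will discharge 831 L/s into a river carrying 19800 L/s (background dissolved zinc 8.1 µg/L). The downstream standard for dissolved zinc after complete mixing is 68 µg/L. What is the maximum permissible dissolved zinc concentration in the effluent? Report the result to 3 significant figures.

At the limit, (Qr·Cr + Qe·Cₑ)/(Qr + Qe) = 68:
Cₑ = (20630·68 − 19800·8.100) / 831.0 = 1495 µg/L.

1500 µg/L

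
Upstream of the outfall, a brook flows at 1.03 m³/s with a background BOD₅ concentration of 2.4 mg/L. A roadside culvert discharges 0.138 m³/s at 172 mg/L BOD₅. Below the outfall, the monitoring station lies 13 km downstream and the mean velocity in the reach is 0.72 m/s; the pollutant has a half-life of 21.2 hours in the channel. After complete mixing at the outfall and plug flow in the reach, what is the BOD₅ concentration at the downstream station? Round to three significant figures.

19.0 mg/L

After mixing, C = (1.030·2.400 + 0.1380·172.0) / 1.168 = 26.21/1.168 = 22.44 mg/L.
Travel time t = 13·1000 / 0.72 = 18060 s = 5.015 h.
Half-life 21.2 h → k = ln 2 / 21.2 = 0.03270 h⁻¹ = 0.7847 d⁻¹.
Applying C = C₀e^(−kt): 22.44 × 0.8488 = 19.04 mg/L.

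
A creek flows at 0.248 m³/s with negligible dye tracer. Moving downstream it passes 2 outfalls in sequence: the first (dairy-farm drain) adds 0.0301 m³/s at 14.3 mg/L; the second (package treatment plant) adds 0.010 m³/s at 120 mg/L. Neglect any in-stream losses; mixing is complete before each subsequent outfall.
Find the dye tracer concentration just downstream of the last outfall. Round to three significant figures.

5.66 mg/L

Below outfall 1: Q → 0.2781 m³/s, C = (0.2480·0 + 0.03010·14.30)/0.2781 = 1.548 mg/L.
Below outfall 2: Q → 0.2881 m³/s, C = (0.2781·1.548 + 0.01000·120.0)/0.2881 = 5.659 mg/L.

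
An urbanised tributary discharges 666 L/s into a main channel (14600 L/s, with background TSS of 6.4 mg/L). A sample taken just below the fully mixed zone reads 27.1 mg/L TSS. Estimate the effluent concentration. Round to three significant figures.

Mass balance: 14600·6.400 + 666.0·Cₑ = 15270·27.10
→ Cₑ = (15270·27.10 − 14600·6.400) / 666.0 = 480.9 mg/L.

481 mg/L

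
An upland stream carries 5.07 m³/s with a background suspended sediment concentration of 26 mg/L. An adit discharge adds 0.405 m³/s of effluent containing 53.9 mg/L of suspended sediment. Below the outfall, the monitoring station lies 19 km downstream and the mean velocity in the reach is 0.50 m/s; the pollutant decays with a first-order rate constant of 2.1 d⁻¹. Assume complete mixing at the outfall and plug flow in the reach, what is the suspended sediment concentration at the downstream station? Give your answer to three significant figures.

After mixing, C = (5.070·26.00 + 0.4050·53.90) / 5.475 = 153.6/5.475 = 28.06 mg/L.
Travel time t = 19·1000 / 0.50 = 38000 s = 10.56 h.
After decay, C = 28.06 × e^(−kt) = 28.06 × 0.3971 = 11.14 mg/L.

11.1 mg/L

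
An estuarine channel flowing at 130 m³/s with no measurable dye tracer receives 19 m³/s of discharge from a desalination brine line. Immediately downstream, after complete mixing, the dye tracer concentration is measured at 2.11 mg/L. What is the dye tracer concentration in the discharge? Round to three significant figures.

16.5 mg/L

Mass balance: 130.0·0 + 19.00·Cₑ = 149.0·2.110
→ Cₑ = (149.0·2.110 − 130.0·0) / 19.00 = 16.55 mg/L.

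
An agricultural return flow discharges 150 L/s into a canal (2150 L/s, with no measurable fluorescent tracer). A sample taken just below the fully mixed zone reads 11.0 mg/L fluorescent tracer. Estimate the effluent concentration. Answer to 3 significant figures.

169 mg/L

Mass balance: 2150·0 + 150.0·Cₑ = 2300·11.00
→ Cₑ = (2300·11.00 − 2150·0) / 150.0 = 168.7 mg/L.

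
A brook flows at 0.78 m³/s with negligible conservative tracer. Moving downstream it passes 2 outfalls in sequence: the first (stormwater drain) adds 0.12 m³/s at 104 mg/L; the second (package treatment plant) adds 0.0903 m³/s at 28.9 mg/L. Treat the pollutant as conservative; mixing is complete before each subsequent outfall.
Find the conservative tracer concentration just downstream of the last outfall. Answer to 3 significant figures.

15.2 mg/L

Below outfall 1: Q → 0.9000 m³/s, C = (0.7800·0 + 0.1200·104.0)/0.9000 = 13.87 mg/L.
Below outfall 2: Q → 0.9903 m³/s, C = (0.9000·13.87 + 0.09030·28.90)/0.9903 = 15.24 mg/L.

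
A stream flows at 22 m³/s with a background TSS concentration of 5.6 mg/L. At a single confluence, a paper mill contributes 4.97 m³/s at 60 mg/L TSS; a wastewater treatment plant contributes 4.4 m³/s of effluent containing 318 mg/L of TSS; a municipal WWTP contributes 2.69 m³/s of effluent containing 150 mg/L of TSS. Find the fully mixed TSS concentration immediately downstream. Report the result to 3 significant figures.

After mixing, C = (22.00·5.600 + 4.970·60.00 + 4.400·318.0 + 2.690·150.0) / 34.06 = 2224/34.06 = 65.30 mg/L.

65.3 mg/L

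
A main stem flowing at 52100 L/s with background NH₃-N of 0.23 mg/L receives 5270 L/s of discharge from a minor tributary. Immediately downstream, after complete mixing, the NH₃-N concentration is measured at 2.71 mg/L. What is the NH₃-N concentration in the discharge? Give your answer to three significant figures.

Mass balance: 52100·0.2300 + 5270·Cₑ = 57370·2.710
→ Cₑ = (57370·2.710 − 52100·0.2300) / 5270 = 27.23 mg/L.

27.2 mg/L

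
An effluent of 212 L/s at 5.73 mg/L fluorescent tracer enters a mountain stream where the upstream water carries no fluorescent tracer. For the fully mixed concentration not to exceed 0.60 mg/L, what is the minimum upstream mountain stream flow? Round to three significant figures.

Set C_mix = 0.60: (Q·0 + 212.0·5.730) / (Q + 212.0) = 0.60
→ Q = 212.0·(5.730 − 0.60)/(0.60 − 0) = 1813 L/s.

1810 L/s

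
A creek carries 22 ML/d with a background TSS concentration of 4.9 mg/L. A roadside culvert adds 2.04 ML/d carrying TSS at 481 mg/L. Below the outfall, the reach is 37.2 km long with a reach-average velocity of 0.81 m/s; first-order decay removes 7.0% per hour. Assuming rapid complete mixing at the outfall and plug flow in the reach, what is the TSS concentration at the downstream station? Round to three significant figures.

17.9 mg/L

After mixing, C = (22.00·4.900 + 2.040·481.0) / 24.04 = 1089/24.04 = 45.30 mg/L.
Travel time t = 37.2·1000 / 0.81 = 45930 s = 12.76 h.
7.0%/h lost → k = −ln(1 − 0.07) = 0.07257 h⁻¹.
First-order decay: C = 45.30·exp(−k·t) = 45.30·0.3962 = 17.95 mg/L.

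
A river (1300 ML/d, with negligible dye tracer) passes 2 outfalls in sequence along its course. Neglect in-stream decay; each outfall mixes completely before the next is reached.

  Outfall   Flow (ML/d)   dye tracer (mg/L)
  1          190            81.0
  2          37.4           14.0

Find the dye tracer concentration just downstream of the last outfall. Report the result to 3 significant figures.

10.4 mg/L

Below outfall 1: Q → 1490 ML/d, C = (1300·0 + 190.0·81.00)/1490 = 10.33 mg/L.
Below outfall 2: Q → 1527 ML/d, C = (1490·10.33 + 37.40·14.00)/1527 = 10.42 mg/L.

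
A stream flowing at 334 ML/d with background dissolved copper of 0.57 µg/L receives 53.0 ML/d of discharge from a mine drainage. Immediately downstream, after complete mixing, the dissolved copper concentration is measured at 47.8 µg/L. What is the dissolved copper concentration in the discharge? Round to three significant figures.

Mass balance: 334.0·0.5700 + 53.00·Cₑ = 387.0·47.80
→ Cₑ = (387.0·47.80 − 334.0·0.5700) / 53.00 = 345.4 µg/L.

345 µg/L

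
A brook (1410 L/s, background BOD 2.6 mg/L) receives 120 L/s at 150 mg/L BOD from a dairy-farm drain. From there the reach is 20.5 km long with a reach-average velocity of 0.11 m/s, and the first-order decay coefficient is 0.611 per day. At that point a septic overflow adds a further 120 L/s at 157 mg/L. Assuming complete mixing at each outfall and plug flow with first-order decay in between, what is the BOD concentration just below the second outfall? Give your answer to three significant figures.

14.9 mg/L

Mass balance: C = (1410·2.600 + 120.0·150.0) / 1530 = 21670/1530 = 14.16 mg/L; combined flow 1530 L/s.
Travel time t = 20.5·1000 / 0.11 = 186400 s = 51.77 h.
After decay, C = 14.16 × e^(−kt) = 14.16 × 0.2677 = 3.791 mg/L.
At the second outfall, C = (1530·3.791 + 120.0·157.0) / (1530 + 120.0) = 14.93 mg/L.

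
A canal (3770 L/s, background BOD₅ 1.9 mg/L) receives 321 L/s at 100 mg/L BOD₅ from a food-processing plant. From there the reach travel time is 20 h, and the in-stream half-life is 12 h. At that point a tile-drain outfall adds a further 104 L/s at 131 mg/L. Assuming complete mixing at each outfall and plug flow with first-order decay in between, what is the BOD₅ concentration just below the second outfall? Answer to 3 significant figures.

After mixing, C = (3770·1.900 + 321.0·100.0) / 4091 = 39260/4091 = 9.597 mg/L; combined flow 4091 L/s.
Half-life 12 h → k = ln 2 / 12 = 0.05776 h⁻¹ = 1.386 d⁻¹.
First-order decay: C = 9.597·exp(−k·t) = 9.597·0.3150 = 3.023 mg/L.
At the second outfall, C = (4091·3.023 + 104.0·131.0) / (4091 + 104.0) = 6.196 mg/L.

6.20 mg/L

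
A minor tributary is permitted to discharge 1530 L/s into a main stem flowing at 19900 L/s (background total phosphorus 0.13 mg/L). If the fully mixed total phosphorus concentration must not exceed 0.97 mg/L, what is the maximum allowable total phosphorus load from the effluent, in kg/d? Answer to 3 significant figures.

Mass balance at the limit: 19900·0.1300 + 1530·Cₑ = 21430·0.97 → Cₑ = 11.90 mg/L.
1530 L/s = 1.530 m³/s. Load = 1.530 m³/s × 11.90 g/m³ × 86 400 s/d = 1572 kg/d.

1570 kg/d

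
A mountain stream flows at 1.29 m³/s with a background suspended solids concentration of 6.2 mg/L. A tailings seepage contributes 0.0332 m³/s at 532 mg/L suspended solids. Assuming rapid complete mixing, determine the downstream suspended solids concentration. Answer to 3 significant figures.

Conservation of mass: C = (1.290·6.200 + 0.03320·532.0) / 1.323 = 25.66/1.323 = 19.39 mg/L.

19.4 mg/L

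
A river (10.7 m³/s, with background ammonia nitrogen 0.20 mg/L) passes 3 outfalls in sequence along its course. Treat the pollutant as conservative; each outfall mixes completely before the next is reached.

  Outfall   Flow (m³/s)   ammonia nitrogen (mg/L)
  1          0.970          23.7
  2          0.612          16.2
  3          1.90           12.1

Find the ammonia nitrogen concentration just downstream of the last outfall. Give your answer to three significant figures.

After outfall 1: Q = 10.70 + 0.9700 = 11.67 m³/s; C = (10.70·0.2000 + 0.9700·23.70)/11.67 = 2.153 mg/L.
After outfall 2: Q = 11.67 + 0.6120 = 12.28 m³/s; C = (11.67·2.153 + 0.6120·16.20)/12.28 = 2.853 mg/L.
After outfall 3: Q = 12.28 + 1.900 = 14.18 m³/s; C = (12.28·2.853 + 1.900·12.10)/14.18 = 4.092 mg/L.

4.09 mg/L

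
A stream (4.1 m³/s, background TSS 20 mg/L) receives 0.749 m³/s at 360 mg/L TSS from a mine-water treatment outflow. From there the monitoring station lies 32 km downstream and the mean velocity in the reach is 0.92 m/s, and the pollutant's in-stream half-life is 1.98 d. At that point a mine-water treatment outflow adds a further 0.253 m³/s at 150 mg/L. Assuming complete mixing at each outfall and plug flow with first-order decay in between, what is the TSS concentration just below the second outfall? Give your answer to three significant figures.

Conservation of mass: C = (4.100·20.00 + 0.7490·360.0) / 4.849 = 351.6/4.849 = 72.52 mg/L; combined flow 4.849 m³/s.
Travel time t = 32·1000 / 0.92 = 34780 s = 9.662 h.
Half-life 1.98 d → k = ln 2 / 1.98 = 0.3501 d⁻¹.
Applying C = C₀e^(−kt): 72.52 × 0.8685 = 62.99 mg/L.
Second outfall: C = (4.849·62.99 + 0.2530·150.0)/5.102 = 67.30 mg/L.

67.3 mg/L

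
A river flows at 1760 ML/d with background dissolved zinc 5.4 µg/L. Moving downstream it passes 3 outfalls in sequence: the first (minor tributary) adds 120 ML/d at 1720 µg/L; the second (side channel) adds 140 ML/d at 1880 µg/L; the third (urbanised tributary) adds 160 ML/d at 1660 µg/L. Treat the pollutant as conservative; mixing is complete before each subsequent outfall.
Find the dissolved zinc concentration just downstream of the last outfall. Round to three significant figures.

342 µg/L

Below outfall 1: Q → 1880 ML/d, C = (1760·5.400 + 120.0·1720)/1880 = 114.8 µg/L.
Below outfall 2: Q → 2020 ML/d, C = (1880·114.8 + 140.0·1880)/2020 = 237.2 µg/L.
Below outfall 3: Q → 2180 ML/d, C = (2020·237.2 + 160.0·1660)/2180 = 341.6 µg/L.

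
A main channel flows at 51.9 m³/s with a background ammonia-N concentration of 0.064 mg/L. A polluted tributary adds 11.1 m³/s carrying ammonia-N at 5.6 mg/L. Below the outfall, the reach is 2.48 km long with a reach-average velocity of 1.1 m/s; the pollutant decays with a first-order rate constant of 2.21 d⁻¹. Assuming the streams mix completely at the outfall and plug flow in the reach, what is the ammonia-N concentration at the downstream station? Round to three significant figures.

0.981 mg/L

Mass balance: C = (51.90·0.06400 + 11.10·5.600) / 63.00 = 65.48/63.00 = 1.039 mg/L.
Travel time t = 2.48·1000 / 1.1 = 2255 s = 0.6263 h.
First-order decay: C = 1.039·exp(−k·t) = 1.039·0.9440 = 0.9811 mg/L.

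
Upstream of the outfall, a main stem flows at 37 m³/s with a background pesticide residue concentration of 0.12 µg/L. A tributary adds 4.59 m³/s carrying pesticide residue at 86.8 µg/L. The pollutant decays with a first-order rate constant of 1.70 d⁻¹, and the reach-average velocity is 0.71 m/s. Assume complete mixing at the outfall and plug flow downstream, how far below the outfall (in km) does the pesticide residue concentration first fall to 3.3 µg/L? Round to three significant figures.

Mass balance: C = (37.00·0.1200 + 4.590·86.80) / 41.59 = 402.9/41.59 = 9.686 µg/L.
Set 9.686·exp(−k·t) = 3.3 → t = ln(9.686/3.3)/k = 54730 s = 15.20 h.
Distance = v·t = 0.71·54730 = 38860 m = 38.86 km.

38.9 km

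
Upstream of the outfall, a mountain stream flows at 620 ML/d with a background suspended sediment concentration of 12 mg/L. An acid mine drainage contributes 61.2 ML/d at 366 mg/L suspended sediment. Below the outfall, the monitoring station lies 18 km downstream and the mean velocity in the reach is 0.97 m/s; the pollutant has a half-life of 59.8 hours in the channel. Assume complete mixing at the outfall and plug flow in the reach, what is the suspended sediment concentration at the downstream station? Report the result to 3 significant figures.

41.3 mg/L

Mixed concentration C = ΣQC/ΣQ = (620.0·12.00 + 61.20·366.0) / 681.2 = 29840/681.2 = 43.80 mg/L.
Travel time t = 18·1000 / 0.97 = 18560 s = 5.155 h.
Half-life 59.8 h → k = ln 2 / 59.8 = 0.01159 h⁻¹ = 0.2782 d⁻¹.
Decay over the reach: 43.80·exp(−kt) = 43.80·0.9420 = 41.26 mg/L.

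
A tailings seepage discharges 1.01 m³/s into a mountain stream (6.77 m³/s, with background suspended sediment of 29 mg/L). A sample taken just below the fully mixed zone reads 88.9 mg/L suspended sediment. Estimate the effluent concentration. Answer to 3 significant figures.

Mass balance: 6.770·29.00 + 1.010·Cₑ = 7.780·88.90
→ Cₑ = (7.780·88.90 − 6.770·29.00) / 1.010 = 490.4 mg/L.

490 mg/L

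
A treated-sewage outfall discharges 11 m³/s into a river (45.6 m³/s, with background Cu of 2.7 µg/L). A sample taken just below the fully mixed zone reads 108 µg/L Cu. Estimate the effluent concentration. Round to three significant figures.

Mass balance: 45.60·2.700 + 11.00·Cₑ = 56.60·108.0
→ Cₑ = (56.60·108.0 − 45.60·2.700) / 11.00 = 544.5 µg/L.

545 µg/L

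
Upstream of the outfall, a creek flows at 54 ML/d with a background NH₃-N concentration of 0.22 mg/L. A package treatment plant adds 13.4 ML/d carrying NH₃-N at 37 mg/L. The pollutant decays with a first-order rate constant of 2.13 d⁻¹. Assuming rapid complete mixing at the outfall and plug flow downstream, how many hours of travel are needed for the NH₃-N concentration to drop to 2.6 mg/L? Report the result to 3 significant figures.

Conservation of mass: C = (54.00·0.2200 + 13.40·37.00) / 67.40 = 507.7/67.40 = 7.532 mg/L.
7.532·exp(−k·t) = 2.6 → t = ln(7.532/2.6)/k = 43150 s = 11.99 h.

12.0 h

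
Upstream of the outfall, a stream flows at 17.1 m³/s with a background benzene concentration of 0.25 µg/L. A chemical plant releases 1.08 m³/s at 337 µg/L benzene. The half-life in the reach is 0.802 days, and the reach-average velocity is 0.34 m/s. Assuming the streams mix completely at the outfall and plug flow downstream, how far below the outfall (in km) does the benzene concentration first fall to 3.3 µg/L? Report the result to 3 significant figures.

Mass balance: C = (17.10·0.2500 + 1.080·337.0) / 18.18 = 368.2/18.18 = 20.25 µg/L.
Half-life 0.802 d → k = ln 2 / 0.802 = 0.8643 d⁻¹.
Set 20.25·exp(−k·t) = 3.3 → t = ln(20.25/3.3)/k = 181400 s = 50.39 h.
Distance = v·t = 0.34·181400 = 61670 m = 61.67 km.

61.7 km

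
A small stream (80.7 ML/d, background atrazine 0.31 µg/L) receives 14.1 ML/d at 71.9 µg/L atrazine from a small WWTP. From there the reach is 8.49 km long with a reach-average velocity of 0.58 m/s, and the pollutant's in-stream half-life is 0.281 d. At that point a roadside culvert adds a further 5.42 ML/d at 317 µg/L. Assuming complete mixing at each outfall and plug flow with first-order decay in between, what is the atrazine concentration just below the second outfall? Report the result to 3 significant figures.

After mixing, C = (80.70·0.3100 + 14.10·71.90) / 94.80 = 1039/94.80 = 10.96 µg/L; combined flow 94.80 ML/d.
Travel time t = 8.49·1000 / 0.58 = 14640 s = 4.066 h.
Half-life 0.281 d → k = ln 2 / 0.281 = 2.467 d⁻¹.
Applying C = C₀e^(−kt): 10.96 × 0.6584 = 7.215 µg/L.
At the second outfall, C = (94.80·7.215 + 5.420·317.0) / (94.80 + 5.420) = 23.97 µg/L.

24.0 µg/L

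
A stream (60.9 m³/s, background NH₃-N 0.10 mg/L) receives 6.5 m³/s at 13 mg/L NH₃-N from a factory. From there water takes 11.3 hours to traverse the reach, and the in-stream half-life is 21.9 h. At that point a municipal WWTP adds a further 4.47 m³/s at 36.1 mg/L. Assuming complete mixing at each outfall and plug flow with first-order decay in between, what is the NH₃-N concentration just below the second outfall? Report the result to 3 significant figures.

Conservation of mass: C = (60.90·0.1000 + 6.500·13.00) / 67.40 = 90.59/67.40 = 1.344 mg/L; combined flow 67.40 m³/s.
Half-life 21.9 h → k = ln 2 / 21.9 = 0.03165 h⁻¹ = 0.7596 d⁻¹.
Applying C = C₀e^(−kt): 1.344 × 0.6993 = 0.9399 mg/L.
Second outfall: C = (67.40·0.9399 + 4.470·36.10)/71.87 = 3.127 mg/L.

3.13 mg/L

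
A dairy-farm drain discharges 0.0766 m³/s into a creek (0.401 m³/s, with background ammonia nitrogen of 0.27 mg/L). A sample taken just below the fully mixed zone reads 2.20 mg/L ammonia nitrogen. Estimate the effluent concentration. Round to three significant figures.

12.3 mg/L

Mass balance: 0.4010·0.2700 + 0.07660·Cₑ = 0.4776·2.200
→ Cₑ = (0.4776·2.200 − 0.4010·0.2700) / 0.07660 = 12.30 mg/L.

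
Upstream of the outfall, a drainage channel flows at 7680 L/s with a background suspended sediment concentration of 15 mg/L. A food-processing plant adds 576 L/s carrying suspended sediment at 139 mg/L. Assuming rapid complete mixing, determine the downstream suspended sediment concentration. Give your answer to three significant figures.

23.7 mg/L

Mass balance: C = (7680·15.00 + 576.0·139.0) / 8256 = 195300/8256 = 23.65 mg/L.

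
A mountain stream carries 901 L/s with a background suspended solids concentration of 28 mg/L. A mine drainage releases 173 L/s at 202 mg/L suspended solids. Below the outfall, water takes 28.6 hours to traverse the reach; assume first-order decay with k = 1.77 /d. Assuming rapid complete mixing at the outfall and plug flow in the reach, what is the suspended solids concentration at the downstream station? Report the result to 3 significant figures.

Mixed concentration C = ΣQC/ΣQ = (901.0·28.00 + 173.0·202.0) / 1074 = 60170/1074 = 56.03 mg/L.
After decay, C = 56.03 × e^(−kt) = 56.03 × 0.1213 = 6.798 mg/L.

6.80 mg/L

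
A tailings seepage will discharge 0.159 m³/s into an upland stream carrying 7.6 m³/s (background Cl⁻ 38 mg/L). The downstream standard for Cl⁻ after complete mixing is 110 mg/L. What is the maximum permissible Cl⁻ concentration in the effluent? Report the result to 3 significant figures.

3550 mg/L

At the limit, (Qr·Cr + Qe·Cₑ)/(Qr + Qe) = 110:
Cₑ = (7.759·110 − 7.600·38.00) / 0.1590 = 3552 mg/L.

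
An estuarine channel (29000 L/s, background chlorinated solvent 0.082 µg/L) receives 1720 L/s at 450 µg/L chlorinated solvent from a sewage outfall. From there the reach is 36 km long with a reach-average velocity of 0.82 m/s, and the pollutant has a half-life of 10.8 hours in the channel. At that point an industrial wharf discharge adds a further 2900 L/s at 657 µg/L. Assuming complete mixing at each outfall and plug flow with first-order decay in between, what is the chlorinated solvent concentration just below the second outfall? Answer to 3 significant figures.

67.2 µg/L

Mixed concentration C = ΣQC/ΣQ = (29000·0.08200 + 1720·450.0) / 30720 = 776400/30720 = 25.27 µg/L; combined flow 30720 L/s.
Travel time t = 36·1000 / 0.82 = 43900 s = 12.20 h.
Half-life 10.8 h → k = ln 2 / 10.8 = 0.06418 h⁻¹ = 1.540 d⁻¹.
After decay, C = 25.27 × e^(−kt) = 25.27 × 0.4572 = 11.55 µg/L.
Second outfall: C = (30720·11.55 + 2900·657.0)/33620 = 67.23 µg/L.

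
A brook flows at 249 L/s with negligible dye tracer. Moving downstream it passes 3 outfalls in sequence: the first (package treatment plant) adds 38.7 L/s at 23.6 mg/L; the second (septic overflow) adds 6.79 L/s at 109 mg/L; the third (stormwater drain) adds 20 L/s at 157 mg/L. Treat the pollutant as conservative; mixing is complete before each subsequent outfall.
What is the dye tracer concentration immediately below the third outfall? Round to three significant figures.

15.2 mg/L

Outfall 1: combined Q = 287.7 L/s; C = (249.0·0 + 38.70·23.60)/287.7 = 3.175 mg/L.
Outfall 2: combined Q = 294.5 L/s; C = (287.7·3.175 + 6.790·109.0)/294.5 = 5.615 mg/L.
Outfall 3: combined Q = 314.5 L/s; C = (294.5·5.615 + 20.00·157.0)/314.5 = 15.24 mg/L.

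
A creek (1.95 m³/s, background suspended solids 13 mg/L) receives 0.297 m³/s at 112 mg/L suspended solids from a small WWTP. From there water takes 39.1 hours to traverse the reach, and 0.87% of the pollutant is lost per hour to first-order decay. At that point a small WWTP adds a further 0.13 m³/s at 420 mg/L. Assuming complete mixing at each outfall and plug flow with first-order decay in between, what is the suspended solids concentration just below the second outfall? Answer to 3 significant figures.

Mixed concentration C = ΣQC/ΣQ = (1.950·13.00 + 0.2970·112.0) / 2.247 = 58.61/2.247 = 26.09 mg/L; combined flow 2.247 m³/s.
0.87%/h lost → k = −ln(1 − 0.0087) = 0.008738 h⁻¹.
After decay, C = 26.09 × e^(−kt) = 26.09 × 0.7106 = 18.54 mg/L.
At the second outfall, C = (2.247·18.54 + 0.1300·420.0) / (2.247 + 0.1300) = 40.49 mg/L.

40.5 mg/L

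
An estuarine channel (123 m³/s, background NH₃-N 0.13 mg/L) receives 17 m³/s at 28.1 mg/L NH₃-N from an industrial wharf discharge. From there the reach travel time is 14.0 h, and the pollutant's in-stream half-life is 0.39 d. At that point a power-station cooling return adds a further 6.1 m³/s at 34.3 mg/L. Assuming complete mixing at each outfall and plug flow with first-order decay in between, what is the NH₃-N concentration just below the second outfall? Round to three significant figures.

Mass balance: C = (123.0·0.1300 + 17.00·28.10) / 140.0 = 493.7/140.0 = 3.526 mg/L; combined flow 140.0 m³/s.
Half-life 0.39 d → k = ln 2 / 0.39 = 1.777 d⁻¹.
First-order decay: C = 3.526·exp(−k·t) = 3.526·0.3546 = 1.250 mg/L.
Second outfall: C = (140.0·1.250 + 6.100·34.30)/146.1 = 2.630 mg/L.

2.63 mg/L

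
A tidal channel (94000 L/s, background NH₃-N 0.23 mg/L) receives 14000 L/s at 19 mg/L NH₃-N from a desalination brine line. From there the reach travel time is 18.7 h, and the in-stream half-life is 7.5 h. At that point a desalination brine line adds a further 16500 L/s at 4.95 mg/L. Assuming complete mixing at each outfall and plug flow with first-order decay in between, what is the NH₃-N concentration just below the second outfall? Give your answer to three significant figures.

Conservation of mass: C = (94000·0.2300 + 14000·19.00) / 108000 = 287600/108000 = 2.663 mg/L; combined flow 108000 L/s.
Half-life 7.5 h → k = ln 2 / 7.5 = 0.09242 h⁻¹ = 2.218 d⁻¹.
First-order decay: C = 2.663·exp(−k·t) = 2.663·0.1776 = 0.4730 mg/L.
Second outfall: C = (108000·0.4730 + 16500·4.950)/124500 = 1.066 mg/L.

1.07 mg/L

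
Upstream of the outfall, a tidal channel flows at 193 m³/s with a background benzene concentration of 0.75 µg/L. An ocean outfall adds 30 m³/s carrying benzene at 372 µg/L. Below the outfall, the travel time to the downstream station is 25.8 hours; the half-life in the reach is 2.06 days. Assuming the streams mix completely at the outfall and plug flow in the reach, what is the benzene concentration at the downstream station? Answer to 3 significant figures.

Conservation of mass: C = (193.0·0.7500 + 30.00·372.0) / 223.0 = 11300/223.0 = 50.69 µg/L.
Half-life 2.06 d → k = ln 2 / 2.06 = 0.3365 d⁻¹.
After decay, C = 50.69 × e^(−kt) = 50.69 × 0.6965 = 35.31 µg/L.

35.3 µg/L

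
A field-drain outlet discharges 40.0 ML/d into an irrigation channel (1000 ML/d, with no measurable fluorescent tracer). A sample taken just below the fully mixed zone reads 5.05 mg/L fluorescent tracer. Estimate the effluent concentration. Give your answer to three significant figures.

Mass balance: 1000·0 + 40.00·Cₑ = 1040·5.050
→ Cₑ = (1040·5.050 − 1000·0) / 40.00 = 131.3 mg/L.

131 mg/L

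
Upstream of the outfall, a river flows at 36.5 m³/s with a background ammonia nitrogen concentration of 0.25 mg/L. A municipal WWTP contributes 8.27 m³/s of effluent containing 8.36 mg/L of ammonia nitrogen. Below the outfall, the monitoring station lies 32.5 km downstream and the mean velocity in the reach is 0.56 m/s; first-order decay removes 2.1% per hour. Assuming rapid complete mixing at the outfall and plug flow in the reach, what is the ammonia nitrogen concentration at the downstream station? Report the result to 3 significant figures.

1.24 mg/L

After mixing, C = (36.50·0.2500 + 8.270·8.360) / 44.77 = 78.26/44.77 = 1.748 mg/L.
Travel time t = 32.5·1000 / 0.56 = 58040 s = 16.12 h.
2.1%/h lost → k = −ln(1 − 0.021) = 0.02122 h⁻¹.
After decay, C = 1.748 × e^(−kt) = 1.748 × 0.7102 = 1.242 mg/L.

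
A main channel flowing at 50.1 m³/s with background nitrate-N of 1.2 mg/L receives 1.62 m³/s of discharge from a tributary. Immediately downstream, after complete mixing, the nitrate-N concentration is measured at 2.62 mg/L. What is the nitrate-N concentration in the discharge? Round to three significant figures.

Mass balance: 50.10·1.200 + 1.620·Cₑ = 51.72·2.620
→ Cₑ = (51.72·2.620 − 50.10·1.200) / 1.620 = 46.53 mg/L.

46.5 mg/L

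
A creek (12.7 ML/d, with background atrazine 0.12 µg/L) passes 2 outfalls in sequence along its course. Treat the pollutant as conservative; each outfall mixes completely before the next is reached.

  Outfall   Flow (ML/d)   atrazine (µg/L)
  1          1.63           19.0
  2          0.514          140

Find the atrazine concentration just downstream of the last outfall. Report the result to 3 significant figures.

Below outfall 1: Q → 14.33 ML/d, C = (12.70·0.1200 + 1.630·19.00)/14.33 = 2.268 µg/L.
Below outfall 2: Q → 14.84 ML/d, C = (14.33·2.268 + 0.5140·140.0)/14.84 = 7.037 µg/L.

7.04 µg/L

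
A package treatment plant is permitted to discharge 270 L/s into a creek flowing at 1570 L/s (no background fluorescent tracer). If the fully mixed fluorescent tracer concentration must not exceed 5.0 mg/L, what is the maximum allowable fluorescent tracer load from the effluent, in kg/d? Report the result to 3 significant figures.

Mass balance at the limit: 1570·0 + 270.0·Cₑ = 1840·5.0 → Cₑ = 34.07 mg/L.
270.0 L/s = 0.2700 m³/s. Load = 0.2700 m³/s × 34.07 g/m³ × 86 400 s/d = 794.9 kg/d.

795 kg/d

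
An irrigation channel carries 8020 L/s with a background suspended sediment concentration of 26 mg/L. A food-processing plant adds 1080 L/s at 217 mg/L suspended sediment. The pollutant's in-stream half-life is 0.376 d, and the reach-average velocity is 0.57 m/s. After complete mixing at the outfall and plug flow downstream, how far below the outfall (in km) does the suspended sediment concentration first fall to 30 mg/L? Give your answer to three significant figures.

12.9 km

Conservation of mass: C = (8020·26.00 + 1080·217.0) / 9100 = 442900/9100 = 48.67 mg/L.
Half-life 0.376 d → k = ln 2 / 0.376 = 1.843 d⁻¹.
Set 48.67·exp(−k·t) = 30 → t = ln(48.67/30)/k = 22680 s = 6.299 h.
Distance = v·t = 0.57·22680 = 12930 m = 12.93 km.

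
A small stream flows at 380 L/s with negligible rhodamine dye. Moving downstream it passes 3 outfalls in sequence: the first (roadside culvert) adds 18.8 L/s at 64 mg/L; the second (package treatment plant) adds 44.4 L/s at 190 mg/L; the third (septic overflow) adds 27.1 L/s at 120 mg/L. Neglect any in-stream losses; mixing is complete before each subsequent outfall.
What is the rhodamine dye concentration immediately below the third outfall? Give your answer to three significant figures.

After outfall 1: Q = 380.0 + 18.80 = 398.8 L/s; C = (380.0·0 + 18.80·64.00)/398.8 = 3.017 mg/L.
After outfall 2: Q = 398.8 + 44.40 = 443.2 L/s; C = (398.8·3.017 + 44.40·190.0)/443.2 = 21.75 mg/L.
After outfall 3: Q = 443.2 + 27.10 = 470.3 L/s; C = (443.2·21.75 + 27.10·120.0)/470.3 = 27.41 mg/L.

27.4 mg/L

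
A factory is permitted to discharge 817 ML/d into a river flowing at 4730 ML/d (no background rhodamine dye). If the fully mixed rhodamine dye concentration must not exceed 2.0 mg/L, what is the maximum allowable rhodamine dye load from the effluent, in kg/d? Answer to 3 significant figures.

11100 kg/d

Mass balance at the limit: 4730·0 + 817.0·Cₑ = 5547·2.0 → Cₑ = 13.58 mg/L.
817.0 ML/d = 9.456 m³/s. Load = 9.456 m³/s × 13.58 g/m³ × 86 400 s/d = 11090 kg/d.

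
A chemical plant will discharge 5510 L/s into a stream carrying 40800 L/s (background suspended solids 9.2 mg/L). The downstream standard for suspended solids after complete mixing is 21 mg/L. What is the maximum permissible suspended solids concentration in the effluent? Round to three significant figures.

At the limit, (Qr·Cr + Qe·Cₑ)/(Qr + Qe) = 21:
Cₑ = (46310·21 − 40800·9.200) / 5510 = 108.4 mg/L.

108 mg/L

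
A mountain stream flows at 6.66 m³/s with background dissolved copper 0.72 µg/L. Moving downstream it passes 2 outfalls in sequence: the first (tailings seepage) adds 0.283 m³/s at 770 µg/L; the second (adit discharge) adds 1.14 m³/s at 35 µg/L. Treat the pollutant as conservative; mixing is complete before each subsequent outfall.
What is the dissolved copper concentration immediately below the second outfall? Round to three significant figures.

32.5 µg/L

Below outfall 1: Q → 6.943 m³/s, C = (6.660·0.7200 + 0.2830·770.0)/6.943 = 32.08 µg/L.
Below outfall 2: Q → 8.083 m³/s, C = (6.943·32.08 + 1.140·35.00)/8.083 = 32.49 µg/L.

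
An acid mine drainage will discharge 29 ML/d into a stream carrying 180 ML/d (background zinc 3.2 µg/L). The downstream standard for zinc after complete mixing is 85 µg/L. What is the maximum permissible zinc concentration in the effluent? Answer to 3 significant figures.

593 µg/L

At the limit, (Qr·Cr + Qe·Cₑ)/(Qr + Qe) = 85:
Cₑ = (209.0·85 − 180.0·3.200) / 29.00 = 592.7 µg/L.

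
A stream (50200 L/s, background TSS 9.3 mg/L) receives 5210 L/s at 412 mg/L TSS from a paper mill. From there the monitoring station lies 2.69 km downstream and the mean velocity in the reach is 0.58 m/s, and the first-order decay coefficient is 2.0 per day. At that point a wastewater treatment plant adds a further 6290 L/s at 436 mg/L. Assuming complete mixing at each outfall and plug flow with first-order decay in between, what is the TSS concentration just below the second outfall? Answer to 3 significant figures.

82.5 mg/L

Conservation of mass: C = (50200·9.300 + 5210·412.0) / 55410 = 2613000/55410 = 47.16 mg/L; combined flow 55410 L/s.
Travel time t = 2.69·1000 / 0.58 = 4638 s = 1.288 h.
Decay over the reach: 47.16·exp(−kt) = 47.16·0.8982 = 42.36 mg/L.
Second outfall: C = (55410·42.36 + 6290·436.0)/61700 = 82.49 mg/L.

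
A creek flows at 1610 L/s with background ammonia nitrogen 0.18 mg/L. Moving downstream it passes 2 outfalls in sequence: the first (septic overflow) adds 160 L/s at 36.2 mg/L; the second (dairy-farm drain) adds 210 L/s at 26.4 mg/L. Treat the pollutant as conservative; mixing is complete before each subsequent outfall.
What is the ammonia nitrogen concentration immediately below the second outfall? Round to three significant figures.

5.87 mg/L

Below outfall 1: Q → 1770 L/s, C = (1610·0.1800 + 160.0·36.20)/1770 = 3.436 mg/L.
Below outfall 2: Q → 1980 L/s, C = (1770·3.436 + 210.0·26.40)/1980 = 5.872 mg/L.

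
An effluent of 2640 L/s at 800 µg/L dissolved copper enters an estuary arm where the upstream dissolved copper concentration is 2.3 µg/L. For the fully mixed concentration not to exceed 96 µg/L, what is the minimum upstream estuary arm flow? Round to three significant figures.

19800 L/s

Set C_mix = 96: (Q·2.300 + 2640·800.0) / (Q + 2640) = 96
→ Q = 2640·(800.0 − 96)/(96 − 2.300) = 19840 L/s.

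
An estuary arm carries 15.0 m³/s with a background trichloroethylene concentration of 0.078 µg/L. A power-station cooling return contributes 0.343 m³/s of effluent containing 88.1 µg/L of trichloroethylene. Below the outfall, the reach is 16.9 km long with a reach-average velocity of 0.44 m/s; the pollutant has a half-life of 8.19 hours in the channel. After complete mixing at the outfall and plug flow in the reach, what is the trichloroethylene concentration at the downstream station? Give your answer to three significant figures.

After mixing, C = (15.00·0.07800 + 0.3430·88.10) / 15.34 = 31.39/15.34 = 2.046 µg/L.
Travel time t = 16.9·1000 / 0.44 = 38410 s = 10.67 h.
Half-life 8.19 h → k = ln 2 / 8.19 = 0.08463 h⁻¹ = 2.031 d⁻¹.
After decay, C = 2.046 × e^(−kt) = 2.046 × 0.4054 = 0.8293 µg/L.

0.829 µg/L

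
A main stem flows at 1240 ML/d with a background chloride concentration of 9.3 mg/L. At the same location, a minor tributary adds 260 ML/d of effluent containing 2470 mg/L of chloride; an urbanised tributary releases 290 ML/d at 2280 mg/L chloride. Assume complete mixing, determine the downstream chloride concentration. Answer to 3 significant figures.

735 mg/L

Mass balance: C = (1240·9.300 + 260.0·2470 + 290.0·2280) / 1790 = 1315000/1790 = 734.6 mg/L.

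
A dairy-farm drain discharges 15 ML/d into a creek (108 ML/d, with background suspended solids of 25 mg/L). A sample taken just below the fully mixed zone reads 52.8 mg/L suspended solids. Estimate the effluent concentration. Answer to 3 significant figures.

253 mg/L

Mass balance: 108.0·25.00 + 15.00·Cₑ = 123.0·52.80
→ Cₑ = (123.0·52.80 − 108.0·25.00) / 15.00 = 253.0 mg/L.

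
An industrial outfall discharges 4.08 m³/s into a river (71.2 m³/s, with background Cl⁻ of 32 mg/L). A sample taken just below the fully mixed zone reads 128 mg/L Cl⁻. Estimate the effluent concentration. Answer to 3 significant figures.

1800 mg/L

Mass balance: 71.20·32.00 + 4.080·Cₑ = 75.28·128.0
→ Cₑ = (75.28·128.0 − 71.20·32.00) / 4.080 = 1803 mg/L.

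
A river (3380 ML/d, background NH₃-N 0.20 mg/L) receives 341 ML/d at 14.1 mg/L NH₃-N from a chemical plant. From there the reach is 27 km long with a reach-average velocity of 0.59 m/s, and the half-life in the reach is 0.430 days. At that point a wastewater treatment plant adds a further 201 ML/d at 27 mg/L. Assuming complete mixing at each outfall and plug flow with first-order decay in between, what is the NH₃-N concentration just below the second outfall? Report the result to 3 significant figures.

1.98 mg/L

Conservation of mass: C = (3380·0.2000 + 341.0·14.10) / 3721 = 5484/3721 = 1.474 mg/L; combined flow 3721 ML/d.
Travel time t = 27·1000 / 0.59 = 45760 s = 12.71 h.
Half-life 0.430 d → k = ln 2 / 0.430 = 1.612 d⁻¹.
Decay over the reach: 1.474·exp(−kt) = 1.474·0.4258 = 0.6275 mg/L.
At the second outfall, C = (3721·0.6275 + 201.0·27.00) / (3721 + 201.0) = 1.979 mg/L.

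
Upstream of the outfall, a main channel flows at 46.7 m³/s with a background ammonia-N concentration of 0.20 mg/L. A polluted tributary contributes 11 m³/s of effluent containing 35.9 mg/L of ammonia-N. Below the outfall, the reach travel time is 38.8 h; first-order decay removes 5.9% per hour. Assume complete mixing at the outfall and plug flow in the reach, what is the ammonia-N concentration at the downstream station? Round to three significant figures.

0.662 mg/L

Conservation of mass: C = (46.70·0.2000 + 11.00·35.90) / 57.70 = 404.2/57.70 = 7.006 mg/L.
5.9%/h lost → k = −ln(1 − 0.059) = 0.06081 h⁻¹.
First-order decay: C = 7.006·exp(−k·t) = 7.006·0.09447 = 0.6618 mg/L.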